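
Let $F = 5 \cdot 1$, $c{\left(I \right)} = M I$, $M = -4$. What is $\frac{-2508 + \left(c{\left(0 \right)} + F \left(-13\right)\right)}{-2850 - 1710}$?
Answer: $\frac{2573}{4560} \approx 0.56425$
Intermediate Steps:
$c{\left(I \right)} = - 4 I$
$F = 5$
$\frac{-2508 + \left(c{\left(0 \right)} + F \left(-13\right)\right)}{-2850 - 1710} = \frac{-2508 + \left(\left(-4\right) 0 + 5 \left(-13\right)\right)}{-2850 - 1710} = \frac{-2508 + \left(0 - 65\right)}{-4560} = \left(-2508 - 65\right) \left(- \frac{1}{4560}\right) = \left(-2573\right) \left(- \frac{1}{4560}\right) = \frac{2573}{4560}$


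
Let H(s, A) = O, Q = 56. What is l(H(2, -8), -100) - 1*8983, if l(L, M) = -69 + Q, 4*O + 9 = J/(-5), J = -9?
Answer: -8996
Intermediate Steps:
O = -9/5 (O = -9/4 + (-9/(-5))/4 = -9/4 + (-9*(-⅕))/4 = -9/4 + (¼)*(9/5) = -9/4 + 9/20 = -9/5 ≈ -1.8000)
H(s, A) = -9/5
l(L, M) = -13 (l(L, M) = -69 + 56 = -13)
l(H(2, -8), -100) - 1*8983 = -13 - 1*8983 = -13 - 8983 = -8996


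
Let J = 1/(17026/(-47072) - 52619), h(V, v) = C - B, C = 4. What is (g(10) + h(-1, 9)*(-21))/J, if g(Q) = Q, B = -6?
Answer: 30961232425/2942 ≈ 1.0524e+7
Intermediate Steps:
h(V, v) = 10 (h(V, v) = 4 - 1*(-6) = 4 + 6 = 10)
J = -23536/1238449297 (J = 1/(17026*(-1/47072) - 52619) = 1/(-8513/23536 - 52619) = 1/(-1238449297/23536) = -23536/1238449297 ≈ -1.9004e-5)
(g(10) + h(-1, 9)*(-21))/J = (10 + 10*(-21))/(-23536/1238449297) = (10 - 210)*(-1238449297/23536) = -200*(-1238449297/23536) = 30961232425/2942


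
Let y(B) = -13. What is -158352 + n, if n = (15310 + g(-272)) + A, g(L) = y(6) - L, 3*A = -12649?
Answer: -440998/3 ≈ -1.4700e+5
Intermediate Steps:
A = -12649/3 (A = (1/3)*(-12649) = -12649/3 ≈ -4216.3)
g(L) = -13 - L
n = 34058/3 (n = (15310 + (-13 - 1*(-272))) - 12649/3 = (15310 + (-13 + 272)) - 12649/3 = (15310 + 259) - 12649/3 = 15569 - 12649/3 = 34058/3 ≈ 11353.)
-158352 + n = -158352 + 34058/3 = -440998/3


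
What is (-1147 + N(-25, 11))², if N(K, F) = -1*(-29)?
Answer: 1249924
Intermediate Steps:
N(K, F) = 29
(-1147 + N(-25, 11))² = (-1147 + 29)² = (-1118)² = 1249924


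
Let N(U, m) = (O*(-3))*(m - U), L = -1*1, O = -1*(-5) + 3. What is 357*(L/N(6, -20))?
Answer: -119/208 ≈ -0.57211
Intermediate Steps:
O = 8 (O = 5 + 3 = 8)
L = -1
N(U, m) = -24*m + 24*U (N(U, m) = (8*(-3))*(m - U) = -24*(m - U) = -24*m + 24*U)
357*(L/N(6, -20)) = 357*(-1/(-24*(-20) + 24*6)) = 357*(-1/(480 + 144)) = 357*(-1/624) = -119/208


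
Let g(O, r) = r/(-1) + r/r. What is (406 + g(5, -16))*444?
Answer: 187812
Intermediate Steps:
g(O, r) = 1 - r (g(O, r) = r*(-1) + 1 = -r + 1 = 1 - r)
(406 + g(5, -16))*444 = (406 + (1 - 1*(-16)))*444 = (406 + (1 + 16))*444 = (406 + 17)*444 = 423*444 = 187812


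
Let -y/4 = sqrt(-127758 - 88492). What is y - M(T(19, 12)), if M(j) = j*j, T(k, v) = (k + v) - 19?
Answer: -144 - 100*I*sqrt(346) ≈ -144.0 - 1860.1*I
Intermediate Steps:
T(k, v) = -19 + k + v
y = -100*I*sqrt(346) (y = -4*sqrt(-127758 - 88492) = -100*I*sqrt(346) ≈ -1860.1*I)
M(j) = j**2
y - M(T(19, 12)) = -100*I*sqrt(346) - (-19 + 19 + 12)**2 = -100*I*sqrt(346) - 1*12**2 = -100*I*sqrt(346) - 1*144 = -100*I*sqrt(346) - 144 = -144 - 100*I*sqrt(346)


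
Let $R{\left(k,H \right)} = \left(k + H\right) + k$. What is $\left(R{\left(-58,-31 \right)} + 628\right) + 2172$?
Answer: $2653$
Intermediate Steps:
$R{\left(k,H \right)} = H + 2 k$ ($R{\left(k,H \right)} = \left(H + k\right) + k = H + 2 k$)
$\left(R{\left(-58,-31 \right)} + 628\right) + 2172 = \left(\left(-31 + 2 \left(-58\right)\right) + 628\right) + 2172 = \left(\left(-31 - 116\right) + 628\right) + 2172 = \left(-147 + 628\right) + 2172 = 481 + 2172 = 2653$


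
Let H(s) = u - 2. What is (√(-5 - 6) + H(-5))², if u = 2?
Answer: -11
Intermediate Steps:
H(s) = 0 (H(s) = 2 - 2 = 0)
(√(-5 - 6) + H(-5))² = (√(-5 - 6) + 0)² = (√(-11) + 0)² = (I*√11 + 0)² = (I*√11)² = -11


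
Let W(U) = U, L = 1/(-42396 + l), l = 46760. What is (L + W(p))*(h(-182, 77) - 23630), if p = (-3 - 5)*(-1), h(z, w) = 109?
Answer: -821188673/4364 ≈ -1.8817e+5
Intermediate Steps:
L = 1/4364 (L = 1/(-42396 + 46760) = 1/4364 ≈ 0.00022915)
p = 8 (p = -8*(-1) = 8)
(L + W(p))*(h(-182, 77) - 23630) = (1/4364 + 8)*(109 - 23630) = (34913/4364)*(-23521) = -821188673/4364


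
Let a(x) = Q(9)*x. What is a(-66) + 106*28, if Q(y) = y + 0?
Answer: 2374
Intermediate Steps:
Q(y) = y
a(x) = 9*x
a(-66) + 106*28 = 9*(-66) + 106*28 = -594 + 2968 = 2374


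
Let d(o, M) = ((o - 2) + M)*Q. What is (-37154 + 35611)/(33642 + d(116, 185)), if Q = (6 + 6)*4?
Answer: -1543/47994 ≈ -0.032150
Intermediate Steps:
Q = 48 (Q = 12*4 = 48)
d(o, M) = -96 + 48*M + 48*o (d(o, M) = ((o - 2) + M)*48 = ((-2 + o) + M)*48 = (-2 + M + o)*48 = -96 + 48*M + 48*o)
(-37154 + 35611)/(33642 + d(116, 185)) = (-37154 + 35611)/(33642 + (-96 + 48*185 + 48*116)) = -1543/(33642 + (-96 + 8880 + 5568)) = -1543/(33642 + 14352) = -1543/47994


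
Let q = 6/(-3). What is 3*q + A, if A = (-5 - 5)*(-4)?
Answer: 34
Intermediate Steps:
q = -2 (q = 6*(-⅓) = -2)
A = 40 (A = -10*(-4) = 40)
3*q + A = 3*(-2) + 40 = -6 + 40 = 34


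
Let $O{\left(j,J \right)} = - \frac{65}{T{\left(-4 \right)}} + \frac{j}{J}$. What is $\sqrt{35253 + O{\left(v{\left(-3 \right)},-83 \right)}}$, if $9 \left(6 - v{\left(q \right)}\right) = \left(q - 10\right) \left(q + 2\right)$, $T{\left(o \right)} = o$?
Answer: $\frac{\sqrt{8746901465}}{498} \approx 187.8$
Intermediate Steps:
$v{\left(q \right)} = 6 - \frac{\left(-10 + q\right) \left(2 + q\right)}{9}$ ($v{\left(q \right)} = 6 - \frac{\left(q - 10\right) \left(q + 2\right)}{9} = 6 - \frac{\left(-10 + q\right) \left(2 + q\right)}{9}$)
$O{\left(j,J \right)} = \frac{65}{4} + \frac{j}{J}$ ($O{\left(j,J \right)} = - \frac{65}{-4} + \frac{j}{J} = \left(-65\right) \left(- \frac{1}{4}\right) + \frac{j}{J} = \frac{65}{4} + \frac{j}{J}$)
$\sqrt{35253 + O{\left(v{\left(-3 \right)},-83 \right)}} = \sqrt{35253 + \left(\frac{65}{4} + \frac{\frac{74}{9} - \frac{\left(-3\right)^{2}}{9} + \frac{8}{9} \left(-3\right)}{-83}\right)} = \sqrt{35253 + \left(\frac{65}{4} + \left(\frac{74}{9} - 1 - \frac{8}{3}\right) \left(- \frac{1}{83}\right)\right)} = \sqrt{35253 + \left(\frac{65}{4} + \frac{41}{9} \left(- \frac{1}{83}\right)\right)} = \sqrt{35253 + \left(\frac{65}{4} - \frac{41}{747}\right)} = \sqrt{35253 + \frac{48391}{2988}} = \sqrt{\frac{105384355}{2988}} = \frac{\sqrt{8746901465}}{498}$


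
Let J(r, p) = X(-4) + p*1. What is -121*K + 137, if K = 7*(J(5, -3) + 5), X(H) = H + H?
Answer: 5219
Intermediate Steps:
X(H) = 2*H
J(r, p) = -8 + p (J(r, p) = 2*(-4) + p*1 = -8 + p)
K = -42 (K = 7*((-8 - 3) + 5) = 7*(-11 + 5) = 7*(-6) = -42)
-121*K + 137 = -121*(-42) + 137 = 5082 + 137 = 5219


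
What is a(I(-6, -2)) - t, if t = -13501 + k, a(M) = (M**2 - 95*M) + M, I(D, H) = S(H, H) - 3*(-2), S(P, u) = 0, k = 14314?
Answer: -1341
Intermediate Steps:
I(D, H) = 6 (I(D, H) = 0 - 3*(-2) = 0 + 6 = 6)
a(M) = M**2 - 94*M
t = 813 (t = -13501 + 14314 = 813)
a(I(-6, -2)) - t = 6*(-94 + 6) - 1*813 = 6*(-88) - 813 = -528 - 813 = -1341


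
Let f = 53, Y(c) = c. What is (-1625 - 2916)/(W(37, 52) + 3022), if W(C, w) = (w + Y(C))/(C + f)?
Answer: -408690/272069 ≈ -1.5022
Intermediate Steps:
W(C, w) = (C + w)/(53 + C) (W(C, w) = (w + C)/(C + 53) = (C + w)/(53 + C))
(-1625 - 2916)/(W(37, 52) + 3022) = (-1625 - 2916)/((37 + 52)/(53 + 37) + 3022) = -4541/(89/90 + 3022) = -4541/272069/90 = -4541*90/272069 = -408690/272069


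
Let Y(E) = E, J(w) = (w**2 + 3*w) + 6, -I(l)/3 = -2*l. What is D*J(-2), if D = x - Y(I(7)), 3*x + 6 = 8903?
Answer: 35084/3 ≈ 11695.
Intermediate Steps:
I(l) = 6*l (I(l) = -(-6)*l = 6*l)
J(w) = 6 + w**2 + 3*w
x = 8897/3 (x = -2 + (1/3)*8903 = -2 + 8903/3 = 8897/3 ≈ 2965.7)
D = 8771/3 (D = 8897/3 - 6*7 = 8897/3 - 1*42 = 8897/3 - 42 = 8771/3 ≈ 2923.7)
D*J(-2) = 8771*(6 + (-2)**2 + 3*(-2))/3 = 8771*(6 + 4 - 6)/3 = (8771/3)*4 = 35084/3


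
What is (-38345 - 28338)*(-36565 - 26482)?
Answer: 4204163101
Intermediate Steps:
(-38345 - 28338)*(-36565 - 26482) = -66683*(-63047) = 4204163101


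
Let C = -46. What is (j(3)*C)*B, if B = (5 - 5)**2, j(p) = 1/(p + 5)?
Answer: 0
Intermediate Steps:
j(p) = 1/(5 + p)
B = 0 (B = 0**2 = 0)
(j(3)*C)*B = (-46/(5 + 3))*0 = (-46/8)*0 = ((1/8)*(-46))*0 = -23/4*0 = 0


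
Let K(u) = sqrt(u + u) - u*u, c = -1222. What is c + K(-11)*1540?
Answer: -187562 + 1540*I*sqrt(22) ≈ -1.8756e+5 + 7223.2*I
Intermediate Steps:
K(u) = -u**2 + sqrt(2)*sqrt(u) (K(u) = sqrt(2*u) - u**2 = sqrt(2)*sqrt(u) - u**2 = -u**2 + sqrt(2)*sqrt(u))
c + K(-11)*1540 = -1222 + (-1*(-11)**2 + sqrt(2)*sqrt(-11))*1540 = -1222 + (-1*121 + sqrt(2)*(I*sqrt(11)))*1540 = -1222 + (-121 + I*sqrt(22))*1540 = -1222 + (-186340 + 1540*I*sqrt(22)) = -187562 + 1540*I*sqrt(22)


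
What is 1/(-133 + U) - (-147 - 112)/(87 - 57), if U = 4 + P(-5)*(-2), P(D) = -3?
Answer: 10609/1230 ≈ 8.6252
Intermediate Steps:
U = 10 (U = 4 - 3*(-2) = 4 + 6 = 10)
1/(-133 + U) - (-147 - 112)/(87 - 57) = 1/(-133 + 10) - (-147 - 112)/(87 - 57) = 1/(-123) - (-259)/30 = -1/123 - (-259)/30 = -1/123 - 1*(-259/30) = -1/123 + 259/30 = 10609/1230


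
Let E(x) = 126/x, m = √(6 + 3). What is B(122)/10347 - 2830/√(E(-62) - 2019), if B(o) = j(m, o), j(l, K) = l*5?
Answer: 5/3449 + 1415*I*√485553/15663 ≈ 0.0014497 + 62.951*I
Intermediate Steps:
m = 3 (m = √9 = 3)
j(l, K) = 5*l
B(o) = 15 (B(o) = 5*3 = 15)
B(122)/10347 - 2830/√(E(-62) - 2019) = 15/10347 - 2830/√(126/(-62) - 2019) = 15*(1/10347) - 2830/√(126*(-1/62) - 2019) = 5/3449 - 2830/√(-63/31 - 2019) = 5/3449 - 2830*(-I*√485553/31326) = 5/3449 - (-1415)*I*√485553/15663 = 5/3449 + 1415*I*√485553/15663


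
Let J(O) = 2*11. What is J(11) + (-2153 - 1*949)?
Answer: -3080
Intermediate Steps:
J(O) = 22
J(11) + (-2153 - 1*949) = 22 + (-2153 - 1*949) = 22 + (-2153 - 949) = 22 - 3102 = -3080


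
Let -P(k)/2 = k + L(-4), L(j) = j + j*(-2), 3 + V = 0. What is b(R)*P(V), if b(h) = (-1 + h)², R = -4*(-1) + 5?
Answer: -128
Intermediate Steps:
V = -3 (V = -3 + 0 = -3)
L(j) = -j (L(j) = j - 2*j = -j)
P(k) = -8 - 2*k (P(k) = -2*(k - 1*(-4)) = -2*(k + 4) = -2*(4 + k) = -8 - 2*k)
R = 9 (R = 4 + 5 = 9)
b(R)*P(V) = (-1 + 9)²*(-8 - 2*(-3)) = 8²*(-8 + 6) = 64*(-2) = -128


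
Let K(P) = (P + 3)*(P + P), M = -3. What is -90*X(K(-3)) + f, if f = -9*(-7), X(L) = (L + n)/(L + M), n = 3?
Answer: 153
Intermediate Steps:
K(P) = 2*P*(3 + P) (K(P) = (3 + P)*(2*P) = 2*P*(3 + P))
X(L) = (3 + L)/(-3 + L) (X(L) = (L + 3)/(L - 3) = (3 + L)/(-3 + L))
f = 63
-90*X(K(-3)) + f = -90*(3 + 2*(-3)*(3 - 3))/(-3 + 2*(-3)*(3 - 3)) + 63 = -90*(3 + 2*(-3)*0)/(-3 + 2*(-3)*0) + 63 = -90*(3 + 0)/(-3 + 0) + 63 = -90*3/(-3) + 63 = -(-30)*3 + 63 = -90*(-1) + 63 = 90 + 63 = 153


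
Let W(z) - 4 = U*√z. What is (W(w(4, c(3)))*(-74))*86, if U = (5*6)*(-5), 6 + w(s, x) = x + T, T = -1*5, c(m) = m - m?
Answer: -25456 + 954600*I*√11 ≈ -25456.0 + 3.1661e+6*I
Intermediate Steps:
c(m) = 0
T = -5
w(s, x) = -11 + x (w(s, x) = -6 + (x - 5) = -6 + (-5 + x) = -11 + x)
U = -150 (U = 30*(-5) = -150)
W(z) = 4 - 150*√z
(W(w(4, c(3)))*(-74))*86 = ((4 - 150*√(-11 + 0))*(-74))*86 = ((4 - 150*I*√11)*(-74))*86 = (-296 + 11100*I*√11)*86 = -25456 + 954600*I*√11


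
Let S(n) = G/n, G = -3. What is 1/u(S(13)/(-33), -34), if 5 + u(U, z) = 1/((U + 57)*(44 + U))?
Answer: -51300536/256482231 ≈ -0.20002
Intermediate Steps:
S(n) = -3/n
u(U, z) = -5 + 1/((44 + U)*(57 + U)) (u(U, z) = -5 + 1/((U + 57)*(44 + U)) = -5 + 1/((57 + U)*(44 + U)) = -5 + 1/((44 + U)*(57 + U)))
1/u(S(13)/(-33), -34) = 1/((-12539 - 505*(-3/13)/(-33) - 5*(-3/13/(-33))²)/(2508 + (-3/13/(-33))² + 101*(-3/13/(-33)))) = 1/((-12539 - 505*(-3*1/13)*(-1)/33 - 5*(-3*1/13*(-1/33))²)/(2508 + (-3*1/13*(-1/33))² + 101*(-3*1/13*(-1/33)))) = 1/((-12539 - (-1515)*(-1)/(13*33) - 5*(-3/13*(-1/33))²)/(2508 + (-3/13*(-1/33))² + 101*(-3/13*(-1/33)))) = 1/((-12539 - 505*1/143 - 5*(1/143)²)/(2508 + (1/143)² + 101*(1/143))) = 1/((-12539 - 505/143 - 5*1/20449)/(2508 + 1/20449 + 101/143)) = 1/((-12539 - 505/143 - 5/20449)/(51300536/20449)) = 1/((20449/51300536)*(-256482231/20449)) = 1/(-256482231/51300536) = -51300536/256482231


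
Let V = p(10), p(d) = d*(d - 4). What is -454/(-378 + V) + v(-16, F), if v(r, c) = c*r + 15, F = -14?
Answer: 38228/159 ≈ 240.43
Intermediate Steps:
v(r, c) = 15 + c*r
p(d) = d*(-4 + d)
V = 60 (V = 10*(-4 + 10) = 10*6 = 60)
-454/(-378 + V) + v(-16, F) = -454/(-378 + 60) + (15 - 14*(-16)) = -454/(-318) + (15 + 224) = -454*(-1/318) + 239 = 227/159 + 239 = 38228/159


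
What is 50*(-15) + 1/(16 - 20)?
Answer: -3001/4 ≈ -750.25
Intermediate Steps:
50*(-15) + 1/(16 - 20) = -750 + 1/(-4) = -750 - 1/4 = -3001/4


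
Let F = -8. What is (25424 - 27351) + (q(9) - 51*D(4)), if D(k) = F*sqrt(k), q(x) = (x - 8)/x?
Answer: -9998/9 ≈ -1110.9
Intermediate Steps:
q(x) = (-8 + x)/x
D(k) = -8*sqrt(k)
(25424 - 27351) + (q(9) - 51*D(4)) = (25424 - 27351) + ((-8 + 9)/9 - (-408)*sqrt(4)) = -1927 + ((1/9)*1 - (-408)*2) = -1927 + (1/9 - 51*(-16)) = -1927 + (1/9 + 816) = -1927 + 7345/9 = -9998/9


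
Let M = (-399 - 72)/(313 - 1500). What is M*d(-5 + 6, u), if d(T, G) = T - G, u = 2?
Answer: -471/1187 ≈ -0.39680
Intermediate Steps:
M = 471/1187 (M = -471/(-1187) = -471*(-1/1187) = 471/1187 ≈ 0.39680)
M*d(-5 + 6, u) = 471*((-5 + 6) - 1*2)/1187 = 471*(1 - 2)/1187 = (471/1187)*(-1) = -471/1187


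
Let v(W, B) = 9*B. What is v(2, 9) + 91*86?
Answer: 7907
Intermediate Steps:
v(2, 9) + 91*86 = 9*9 + 91*86 = 81 + 7826 = 7907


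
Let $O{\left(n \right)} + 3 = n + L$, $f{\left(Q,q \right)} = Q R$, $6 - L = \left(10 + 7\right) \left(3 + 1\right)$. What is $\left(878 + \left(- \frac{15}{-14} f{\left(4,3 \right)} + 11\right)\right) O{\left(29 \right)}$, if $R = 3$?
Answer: $- \frac{227268}{7} \approx -32467.0$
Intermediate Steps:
$L = -62$ ($L = 6 - \left(10 + 7\right) \left(3 + 1\right) = 6 - 17 \cdot 4 = 6 - 68 = -62$)
$f{\left(Q,q \right)} = 3 Q$ ($f{\left(Q,q \right)} = Q 3 = 3 Q$)
$O{\left(n \right)} = -65 + n$ ($O{\left(n \right)} = -3 + \left(n - 62\right) = -3 + \left(-62 + n\right) = -65 + n$)
$\left(878 + \left(- \frac{15}{-14} f{\left(4,3 \right)} + 11\right)\right) O{\left(29 \right)} = \left(878 + \left(- \frac{15}{-14} \cdot 3 \cdot 4 + 11\right)\right) \left(-65 + 29\right) = \left(878 + \left(\left(-15\right) \left(- \frac{1}{14}\right) 12 + 11\right)\right) \left(-36\right) = \left(878 + \left(\frac{15}{14} \cdot 12 + 11\right)\right) \left(-36\right) = \left(878 + \left(\frac{90}{7} + 11\right)\right) \left(-36\right) = \left(878 + \frac{167}{7}\right) \left(-36\right) = \frac{6313}{7} \left(-36\right) = - \frac{227268}{7}$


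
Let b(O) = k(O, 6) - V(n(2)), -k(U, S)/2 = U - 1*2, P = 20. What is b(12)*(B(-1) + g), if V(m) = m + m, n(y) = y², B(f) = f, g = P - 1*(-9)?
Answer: -784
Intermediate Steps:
g = 29 (g = 20 - 1*(-9) = 20 + 9 = 29)
k(U, S) = 4 - 2*U (k(U, S) = -2*(U - 1*2) = -2*(U - 2) = -2*(-2 + U) = 4 - 2*U)
V(m) = 2*m
b(O) = -4 - 2*O (b(O) = (4 - 2*O) - 2*2² = (4 - 2*O) - 2*4 = (4 - 2*O) - 1*8 = (4 - 2*O) - 8 = -4 - 2*O)
b(12)*(B(-1) + g) = (-4 - 2*12)*(-1 + 29) = (-4 - 24)*28 = -28*28 = -784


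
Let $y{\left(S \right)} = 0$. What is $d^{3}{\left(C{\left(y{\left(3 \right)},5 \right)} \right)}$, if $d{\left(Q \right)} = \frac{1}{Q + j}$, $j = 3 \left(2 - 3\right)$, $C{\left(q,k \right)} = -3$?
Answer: $- \frac{1}{216} \approx -0.0046296$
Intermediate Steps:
$j = -3$ ($j = 3 \left(-1\right) = -3$)
$d{\left(Q \right)} = \frac{1}{-3 + Q}$ ($d{\left(Q \right)} = \frac{1}{Q - 3} = \frac{1}{-3 + Q}$)
$d^{3}{\left(C{\left(y{\left(3 \right)},5 \right)} \right)} = \left(\frac{1}{-3 - 3}\right)^{3} = \left(\frac{1}{-6}\right)^{3} = \left(- \frac{1}{6}\right)^{3} = - \frac{1}{216}$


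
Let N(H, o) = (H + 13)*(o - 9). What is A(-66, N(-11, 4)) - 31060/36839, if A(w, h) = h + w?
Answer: -2830824/36839 ≈ -76.843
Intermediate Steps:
N(H, o) = (-9 + o)*(13 + H) (N(H, o) = (13 + H)*(-9 + o) = (-9 + o)*(13 + H))
A(-66, N(-11, 4)) - 31060/36839 = ((-117 - 9*(-11) + 13*4 - 11*4) - 66) - 31060/36839 = ((-117 + 99 + 52 - 44) - 66) - 31060/36839 = (-10 - 66) - 1*31060/36839 = -76 - 31060/36839 = -2830824/36839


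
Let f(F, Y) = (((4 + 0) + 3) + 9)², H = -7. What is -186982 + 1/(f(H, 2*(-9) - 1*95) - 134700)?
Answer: -25138608009/134444 ≈ -1.8698e+5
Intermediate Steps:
f(F, Y) = 256 (f(F, Y) = ((4 + 3) + 9)² = (7 + 9)² = 16² = 256)
-186982 + 1/(f(H, 2*(-9) - 1*95) - 134700) = -186982 + 1/(256 - 134700) = -186982 + 1/(-134444) = -186982 - 1/134444 = -25138608009/134444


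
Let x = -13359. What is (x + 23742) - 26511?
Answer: -16128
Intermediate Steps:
(x + 23742) - 26511 = (-13359 + 23742) - 26511 = 10383 - 26511 = -16128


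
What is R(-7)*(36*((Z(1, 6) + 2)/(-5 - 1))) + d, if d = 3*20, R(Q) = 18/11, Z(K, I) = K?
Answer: 336/11 ≈ 30.545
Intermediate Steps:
R(Q) = 18/11 (R(Q) = 18*(1/11) = 18/11)
d = 60
R(-7)*(36*((Z(1, 6) + 2)/(-5 - 1))) + d = 18*(36*((1 + 2)/(-5 - 1)))/11 + 60 = 18*(36*(3/(-6)))/11 + 60 = 18*(36*(3*(-⅙)))/11 + 60 = 18*(36*(-½))/11 + 60 = (18/11)*(-18) + 60 = -324/11 + 60 = 336/11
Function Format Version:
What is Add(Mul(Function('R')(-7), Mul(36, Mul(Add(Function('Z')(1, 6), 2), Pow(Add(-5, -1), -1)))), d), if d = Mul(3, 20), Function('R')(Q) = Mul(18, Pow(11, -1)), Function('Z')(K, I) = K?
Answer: Rational(336, 11) ≈ 30.545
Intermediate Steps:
Function('R')(Q) = Rational(18, 11) (Function('R')(Q) = Mul(18, Rational(1, 11)) = Rational(18, 11))
d = 60
Add(Mul(Function('R')(-7), Mul(36, Mul(Add(Function('Z')(1, 6), 2), Pow(Add(-5, -1), -1)))), d) = Add(Mul(Rational(18, 11), Mul(36, Mul(Add(1, 2), Pow(Add(-5, -1), -1)))), 60) = Add(Mul(Rational(18, 11), Mul(36, Mul(3, Pow(-6, -1)))), 60) = Add(Mul(Rational(18, 11), Mul(36, Mul(3, Rational(-1, 6)))), 60) = Add(Mul(Rational(18, 11), Mul(36, Rational(-1, 2))), 60) = Add(Mul(Rational(18, 11), -18), 60) = Add(Rational(-324, 11), 60) = Rational(336, 11)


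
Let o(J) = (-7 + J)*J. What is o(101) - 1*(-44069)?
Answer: 53563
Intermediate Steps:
o(J) = J*(-7 + J)
o(101) - 1*(-44069) = 101*(-7 + 101) - 1*(-44069) = 101*94 + 44069 = 9494 + 44069 = 53563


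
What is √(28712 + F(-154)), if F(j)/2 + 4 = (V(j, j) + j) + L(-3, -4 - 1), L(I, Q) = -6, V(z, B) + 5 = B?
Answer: √28066 ≈ 167.53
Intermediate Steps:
V(z, B) = -5 + B
F(j) = -30 + 4*j (F(j) = -8 + 2*(((-5 + j) + j) - 6) = -8 + 2*((-5 + 2*j) - 6) = -8 + 2*(-11 + 2*j) = -8 + (-22 + 4*j) = -30 + 4*j)
√(28712 + F(-154)) = √(28712 + (-30 + 4*(-154))) = √(28712 + (-30 - 616)) = √(28712 - 646) = √28066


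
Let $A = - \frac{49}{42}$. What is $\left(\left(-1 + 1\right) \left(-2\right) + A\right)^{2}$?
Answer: $\frac{49}{36} \approx 1.3611$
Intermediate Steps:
$A = - \frac{7}{6}$ ($A = \left(-49\right) \frac{1}{42} = - \frac{7}{6} \approx -1.1667$)
$\left(\left(-1 + 1\right) \left(-2\right) + A\right)^{2} = \left(\left(-1 + 1\right) \left(-2\right) - \frac{7}{6}\right)^{2} = \left(0 \left(-2\right) - \frac{7}{6}\right)^{2} = \left(0 - \frac{7}{6}\right)^{2} = \left(- \frac{7}{6}\right)^{2} = \frac{49}{36}$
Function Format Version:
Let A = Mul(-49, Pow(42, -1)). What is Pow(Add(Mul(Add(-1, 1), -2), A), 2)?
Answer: Rational(49, 36) ≈ 1.3611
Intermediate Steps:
A = Rational(-7, 6) (A = Mul(-49, Rational(1, 42)) = Rational(-7, 6) ≈ -1.1667)
Pow(Add(Mul(Add(-1, 1), -2), A), 2) = Pow(Add(Mul(Add(-1, 1), -2), Rational(-7, 6)), 2) = Pow(Add(Mul(0, -2), Rational(-7, 6)), 2) = Pow(Add(0, Rational(-7, 6)), 2) = Pow(Rational(-7, 6), 2) = Rational(49, 36)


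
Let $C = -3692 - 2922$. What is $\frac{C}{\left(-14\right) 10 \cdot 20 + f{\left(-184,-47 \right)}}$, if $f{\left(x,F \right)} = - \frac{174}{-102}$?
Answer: $\frac{112438}{47571} \approx 2.3636$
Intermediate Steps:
$f{\left(x,F \right)} = \frac{29}{17}$ ($f{\left(x,F \right)} = \left(-174\right) \left(- \frac{1}{102}\right) = \frac{29}{17}$)
$C = -6614$
$\frac{C}{\left(-14\right) 10 \cdot 20 + f{\left(-184,-47 \right)}} = - \frac{6614}{\left(-14\right) 10 \cdot 20 + \frac{29}{17}} = - \frac{6614}{\left(-140\right) 20 + \frac{29}{17}} = - \frac{6614}{-2800 + \frac{29}{17}} = - \frac{6614}{- \frac{47571}{17}} = \left(-6614\right) \left(- \frac{17}{47571}\right) = \frac{112438}{47571}$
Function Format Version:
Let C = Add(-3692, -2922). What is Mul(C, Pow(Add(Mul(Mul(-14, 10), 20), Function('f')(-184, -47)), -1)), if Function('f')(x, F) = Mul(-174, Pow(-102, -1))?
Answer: Rational(112438, 47571) ≈ 2.3636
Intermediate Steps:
Function('f')(x, F) = Rational(29, 17) (Function('f')(x, F) = Mul(-174, Rational(-1, 102)) = Rational(29, 17))
C = -6614
Mul(C, Pow(Add(Mul(Mul(-14, 10), 20), Function('f')(-184, -47)), -1)) = Mul(-6614, Pow(Add(Mul(Mul(-14, 10), 20), Rational(29, 17)), -1)) = Mul(-6614, Pow(Add(Mul(-140, 20), Rational(29, 17)), -1)) = Mul(-6614, Pow(Add(-2800, Rational(29, 17)), -1)) = Mul(-6614, Pow(Rational(-47571, 17), -1)) = Mul(-6614, Rational(-17, 47571)) = Rational(112438, 47571)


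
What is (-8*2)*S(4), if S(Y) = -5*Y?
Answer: 320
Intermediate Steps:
(-8*2)*S(4) = (-8*2)*(-5*4) = -16*(-20) = 320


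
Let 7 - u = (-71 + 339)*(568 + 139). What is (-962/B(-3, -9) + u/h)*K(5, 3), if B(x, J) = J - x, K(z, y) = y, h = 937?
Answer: -117710/937 ≈ -125.62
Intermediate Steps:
u = -189469 (u = 7 - (-71 + 339)*(568 + 139) = 7 - 268*707 = 7 - 1*189476 = 7 - 189476 = -189469)
(-962/B(-3, -9) + u/h)*K(5, 3) = (-962/(-9 - 1*(-3)) - 189469/937)*3 = (-962/(-9 + 3) - 189469*1/937)*3 = (-962/(-6) - 189469/937)*3 = (-962*(-⅙) - 189469/937)*3 = (481/3 - 189469/937)*3 = -117710/2811*3 = -117710/937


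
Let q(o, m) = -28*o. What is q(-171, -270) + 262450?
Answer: 267238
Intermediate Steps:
q(-171, -270) + 262450 = -28*(-171) + 262450 = 4788 + 262450 = 267238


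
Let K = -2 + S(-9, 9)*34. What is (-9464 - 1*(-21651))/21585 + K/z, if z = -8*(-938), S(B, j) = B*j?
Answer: 7990747/40493460 ≈ 0.19733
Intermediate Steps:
z = 7504
K = -2756 (K = -2 - 9*9*34 = -2 - 81*34 = -2 - 2754 = -2756)
(-9464 - 1*(-21651))/21585 + K/z = (-9464 - 1*(-21651))/21585 - 2756/7504 = (-9464 + 21651)*(1/21585) - 2756*1/7504 = 12187*(1/21585) - 689/1876 = 12187/21585 - 689/1876 = 7990747/40493460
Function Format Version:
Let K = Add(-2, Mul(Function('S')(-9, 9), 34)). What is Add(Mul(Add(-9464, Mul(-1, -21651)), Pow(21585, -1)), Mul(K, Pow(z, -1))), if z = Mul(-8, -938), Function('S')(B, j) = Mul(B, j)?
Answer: Rational(7990747, 40493460) ≈ 0.19733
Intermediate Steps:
z = 7504
K = -2756 (K = Add(-2, Mul(Mul(-9, 9), 34)) = Add(-2, Mul(-81, 34)) = Add(-2, -2754) = -2756)
Add(Mul(Add(-9464, Mul(-1, -21651)), Pow(21585, -1)), Mul(K, Pow(z, -1))) = Add(Mul(Add(-9464, Mul(-1, -21651)), Pow(21585, -1)), Mul(-2756, Pow(7504, -1))) = Add(Mul(Add(-9464, 21651), Rational(1, 21585)), Mul(-2756, Rational(1, 7504))) = Add(Mul(12187, Rational(1, 21585)), Rational(-689, 1876)) = Add(Rational(12187, 21585), Rational(-689, 1876)) = Rational(7990747, 40493460)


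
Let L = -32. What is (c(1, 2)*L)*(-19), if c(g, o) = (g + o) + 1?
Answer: 2432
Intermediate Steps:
c(g, o) = 1 + g + o
(c(1, 2)*L)*(-19) = ((1 + 1 + 2)*(-32))*(-19) = (4*(-32))*(-19) = -128*(-19) = 2432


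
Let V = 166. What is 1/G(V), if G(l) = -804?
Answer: -1/804 ≈ -0.0012438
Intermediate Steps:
1/G(V) = 1/(-804) = -1/804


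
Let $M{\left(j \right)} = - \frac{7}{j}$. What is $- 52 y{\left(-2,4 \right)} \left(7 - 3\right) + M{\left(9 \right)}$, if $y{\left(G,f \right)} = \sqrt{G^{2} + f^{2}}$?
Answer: $- \frac{7}{9} - 416 \sqrt{5} \approx -930.98$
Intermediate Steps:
$- 52 y{\left(-2,4 \right)} \left(7 - 3\right) + M{\left(9 \right)} = - 52 \sqrt{\left(-2\right)^{2} + 4^{2}} \left(7 - 3\right) - \frac{7}{9} = - 52 \sqrt{4 + 16} \cdot 4 - \frac{7}{9} = - 52 \sqrt{20} \cdot 4 - \frac{7}{9} = - 52 \cdot 2 \sqrt{5} \cdot 4 - \frac{7}{9} = - 52 \cdot 8 \sqrt{5} - \frac{7}{9} = - 416 \sqrt{5} - \frac{7}{9} = - \frac{7}{9} - 416 \sqrt{5}$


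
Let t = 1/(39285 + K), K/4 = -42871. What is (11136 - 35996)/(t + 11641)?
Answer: -1643233570/769464279 ≈ -2.1356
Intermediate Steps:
K = -171484 (K = 4*(-42871) = -171484)
t = -1/132199 (t = 1/(39285 - 171484) = 1/(-132199) = -1/132199 ≈ -7.5644e-6)
(11136 - 35996)/(t + 11641) = (11136 - 35996)/(-1/132199 + 11641) = -24860/1538928558/132199 = -24860*132199/1538928558 = -1643233570/769464279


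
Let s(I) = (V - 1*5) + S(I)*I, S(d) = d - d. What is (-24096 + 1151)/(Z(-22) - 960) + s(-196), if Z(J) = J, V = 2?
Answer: 19999/982 ≈ 20.366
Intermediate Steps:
S(d) = 0
s(I) = -3 (s(I) = (2 - 1*5) + 0*I = (2 - 5) + 0 = -3 + 0 = -3)
(-24096 + 1151)/(Z(-22) - 960) + s(-196) = (-24096 + 1151)/(-22 - 960) - 3 = -22945/(-982) - 3 = -22945*(-1/982) - 3 = 22945/982 - 3 = 19999/982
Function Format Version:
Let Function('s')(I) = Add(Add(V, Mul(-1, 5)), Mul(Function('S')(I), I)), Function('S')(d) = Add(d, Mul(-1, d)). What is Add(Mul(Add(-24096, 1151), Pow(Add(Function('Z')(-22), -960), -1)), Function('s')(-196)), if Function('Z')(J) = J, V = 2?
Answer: Rational(19999, 982) ≈ 20.366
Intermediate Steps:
Function('S')(d) = 0
Function('s')(I) = -3 (Function('s')(I) = Add(Add(2, Mul(-1, 5)), Mul(0, I)) = Add(Add(2, -5), 0) = Add(-3, 0) = -3)
Add(Mul(Add(-24096, 1151), Pow(Add(Function('Z')(-22), -960), -1)), Function('s')(-196)) = Add(Mul(Add(-24096, 1151), Pow(Add(-22, -960), -1)), -3) = Add(Mul(-22945, Pow(-982, -1)), -3) = Add(Mul(-22945, Rational(-1, 982)), -3) = Add(Rational(22945, 982), -3) = Rational(19999, 982)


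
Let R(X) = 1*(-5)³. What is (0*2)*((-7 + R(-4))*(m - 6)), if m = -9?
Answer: 0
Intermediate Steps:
R(X) = -125 (R(X) = 1*(-125) = -125)
(0*2)*((-7 + R(-4))*(m - 6)) = (0*2)*((-7 - 125)*(-9 - 6)) = 0*(-132*(-15)) = 0*1980 = 0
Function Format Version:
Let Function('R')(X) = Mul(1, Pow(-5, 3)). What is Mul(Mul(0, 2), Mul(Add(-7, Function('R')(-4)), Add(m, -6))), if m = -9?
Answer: 0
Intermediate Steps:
Function('R')(X) = -125 (Function('R')(X) = Mul(1, -125) = -125)
Mul(Mul(0, 2), Mul(Add(-7, Function('R')(-4)), Add(m, -6))) = Mul(Mul(0, 2), Mul(Add(-7, -125), Add(-9, -6))) = Mul(0, Mul(-132, -15)) = Mul(0, 1980) = 0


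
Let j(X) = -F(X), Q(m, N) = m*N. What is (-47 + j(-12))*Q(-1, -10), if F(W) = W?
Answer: -350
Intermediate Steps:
Q(m, N) = N*m
j(X) = -X
(-47 + j(-12))*Q(-1, -10) = (-47 - 1*(-12))*(-10*(-1)) = (-47 + 12)*10 = -35*10 = -350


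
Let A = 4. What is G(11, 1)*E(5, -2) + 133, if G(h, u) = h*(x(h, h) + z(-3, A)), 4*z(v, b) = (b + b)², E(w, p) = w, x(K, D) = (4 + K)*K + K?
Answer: 10693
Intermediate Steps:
x(K, D) = K + K*(4 + K) (x(K, D) = K*(4 + K) + K = K + K*(4 + K))
z(v, b) = b² (z(v, b) = (b + b)²/4 = (2*b)²/4 = (4*b²)/4 = b²)
G(h, u) = h*(16 + h*(5 + h)) (G(h, u) = h*(h*(5 + h) + 4²) = h*(h*(5 + h) + 16) = h*(16 + h*(5 + h)))
G(11, 1)*E(5, -2) + 133 = (11*(16 + 11*(5 + 11)))*5 + 133 = (11*(16 + 11*16))*5 + 133 = (11*(16 + 176))*5 + 133 = (11*192)*5 + 133 = 2112*5 + 133 = 10560 + 133 = 10693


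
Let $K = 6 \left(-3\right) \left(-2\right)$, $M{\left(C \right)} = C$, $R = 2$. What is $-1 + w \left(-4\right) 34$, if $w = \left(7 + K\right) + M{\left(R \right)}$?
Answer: $-6121$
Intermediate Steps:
$K = 36$ ($K = \left(-18\right) \left(-2\right) = 36$)
$w = 45$ ($w = \left(7 + 36\right) + 2 = 43 + 2 = 45$)
$-1 + w \left(-4\right) 34 = -1 + 45 \left(-4\right) 34 = -1 - 6120 = -6121$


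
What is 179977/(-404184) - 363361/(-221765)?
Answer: 106952103019/89633864760 ≈ 1.1932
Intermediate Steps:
179977/(-404184) - 363361/(-221765) = 179977*(-1/404184) - 363361*(-1/221765) = -179977/404184 + 363361/221765 = 106952103019/89633864760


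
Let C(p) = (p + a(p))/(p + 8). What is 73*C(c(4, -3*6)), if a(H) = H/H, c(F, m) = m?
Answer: 1241/10 ≈ 124.10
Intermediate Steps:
a(H) = 1
C(p) = (1 + p)/(8 + p) (C(p) = (p + 1)/(p + 8) = (1 + p)/(8 + p))
73*C(c(4, -3*6)) = 73*((1 - 3*6)/(8 - 3*6)) = 73*((1 - 18)/(8 - 18)) = 73*(-17/(-10)) = 73*(-⅒*(-17)) = 73*(17/10) = 1241/10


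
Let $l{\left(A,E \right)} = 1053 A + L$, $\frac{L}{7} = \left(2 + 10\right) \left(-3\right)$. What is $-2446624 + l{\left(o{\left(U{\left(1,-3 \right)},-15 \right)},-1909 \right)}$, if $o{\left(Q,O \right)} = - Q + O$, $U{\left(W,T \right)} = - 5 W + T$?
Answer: $-2454247$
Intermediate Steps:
$U{\left(W,T \right)} = T - 5 W$
$L = -252$ ($L = 7 \left(2 + 10\right) \left(-3\right) = 7 \cdot 12 \left(-3\right) = 7 \left(-36\right) = -252$)
$o{\left(Q,O \right)} = O - Q$
$l{\left(A,E \right)} = -252 + 1053 A$ ($l{\left(A,E \right)} = 1053 A - 252 = -252 + 1053 A$)
$-2446624 + l{\left(o{\left(U{\left(1,-3 \right)},-15 \right)},-1909 \right)} = -2446624 + \left(-252 + 1053 \left(-15 - \left(-3 - 5\right)\right)\right) = -2446624 + \left(-252 + 1053 \left(-15 - -8\right)\right) = -2446624 + \left(-252 + 1053 \left(-15 + 8\right)\right) = -2446624 + \left(-252 + 1053 \left(-7\right)\right) = -2446624 - 7623 = -2454247$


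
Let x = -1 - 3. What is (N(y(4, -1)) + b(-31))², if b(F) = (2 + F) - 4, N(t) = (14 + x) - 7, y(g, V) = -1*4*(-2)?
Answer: 900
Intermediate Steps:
x = -4
y(g, V) = 8 (y(g, V) = -4*(-2) = 8)
N(t) = 3 (N(t) = (14 - 4) - 7 = 10 - 7 = 3)
b(F) = -2 + F
(N(y(4, -1)) + b(-31))² = (3 + (-2 - 31))² = (3 - 33)² = (-30)² = 900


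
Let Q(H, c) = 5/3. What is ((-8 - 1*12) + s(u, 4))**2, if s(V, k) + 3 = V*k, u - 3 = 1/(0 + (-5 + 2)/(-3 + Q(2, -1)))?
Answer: 6889/81 ≈ 85.049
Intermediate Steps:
Q(H, c) = 5/3 (Q(H, c) = 5*(1/3) = 5/3)
u = 31/9 (u = 3 + 1/(0 + (-5 + 2)/(-3 + 5/3)) = 3 + 1/(0 - 3/(-4/3)) = 3 + 1/(0 - 3*(-3/4)) = 3 + 1/(0 + 9/4) = 3 + 1/(9/4) = 3 + 4/9 = 31/9 ≈ 3.4444)
s(V, k) = -3 + V*k
((-8 - 1*12) + s(u, 4))**2 = ((-8 - 1*12) + (-3 + (31/9)*4))**2 = ((-8 - 12) + (-3 + 124/9))**2 = (-20 + 97/9)**2 = (-83/9)**2 = 6889/81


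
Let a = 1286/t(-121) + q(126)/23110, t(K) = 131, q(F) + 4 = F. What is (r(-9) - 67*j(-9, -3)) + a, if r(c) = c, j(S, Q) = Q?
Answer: 305499081/1513705 ≈ 201.82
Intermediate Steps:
q(F) = -4 + F
a = 14867721/1513705 (a = 1286/131 + (-4 + 126)/23110 = 1286*(1/131) + 122*(1/23110) = 1286/131 + 61/11555 = 14867721/1513705 ≈ 9.8221)
(r(-9) - 67*j(-9, -3)) + a = (-9 - 67*(-3)) + 14867721/1513705 = (-9 + 201) + 14867721/1513705 = 192 + 14867721/1513705 = 305499081/1513705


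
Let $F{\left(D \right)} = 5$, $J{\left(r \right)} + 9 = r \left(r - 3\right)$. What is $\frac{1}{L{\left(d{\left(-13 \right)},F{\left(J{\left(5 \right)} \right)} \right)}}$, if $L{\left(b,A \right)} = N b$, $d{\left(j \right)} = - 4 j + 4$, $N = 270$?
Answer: $\frac{1}{15120} \approx 6.6138 \cdot 10^{-5}$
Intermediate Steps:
$J{\left(r \right)} = -9 + r \left(-3 + r\right)$ ($J{\left(r \right)} = -9 + r \left(r - 3\right) = -9 + r \left(-3 + r\right)$)
$d{\left(j \right)} = 4 - 4 j$
$L{\left(b,A \right)} = 270 b$
$\frac{1}{L{\left(d{\left(-13 \right)},F{\left(J{\left(5 \right)} \right)} \right)}} = \frac{1}{270 \left(4 - -52\right)} = \frac{1}{270 \left(4 + 52\right)} = \frac{1}{270 \cdot 56} = \frac{1}{15120}$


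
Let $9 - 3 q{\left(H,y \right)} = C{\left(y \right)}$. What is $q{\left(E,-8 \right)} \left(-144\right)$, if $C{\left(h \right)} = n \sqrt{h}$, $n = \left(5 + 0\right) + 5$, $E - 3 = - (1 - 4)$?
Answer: $-432 + 960 i \sqrt{2} \approx -432.0 + 1357.6 i$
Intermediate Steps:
$E = 6$ ($E = 3 - \left(1 - 4\right) = 3 - -3 = 3 + 3 = 6$)
$n = 10$ ($n = 5 + 5 = 10$)
$C{\left(h \right)} = 10 \sqrt{h}$
$q{\left(H,y \right)} = 3 - \frac{10 \sqrt{y}}{3}$
$q{\left(E,-8 \right)} \left(-144\right) = \left(3 - \frac{10 \sqrt{-8}}{3}\right) \left(-144\right) = \left(3 - \frac{10 \cdot 2 i \sqrt{2}}{3}\right) \left(-144\right) = \left(3 - \frac{20 i \sqrt{2}}{3}\right) \left(-144\right) = -432 + 960 i \sqrt{2}$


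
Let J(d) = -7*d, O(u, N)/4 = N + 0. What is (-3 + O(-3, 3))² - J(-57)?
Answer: -318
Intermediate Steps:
O(u, N) = 4*N (O(u, N) = 4*(N + 0) = 4*N)
(-3 + O(-3, 3))² - J(-57) = (-3 + 4*3)² - (-7)*(-57) = (-3 + 12)² - 1*399 = 9² - 399 = 81 - 399 = -318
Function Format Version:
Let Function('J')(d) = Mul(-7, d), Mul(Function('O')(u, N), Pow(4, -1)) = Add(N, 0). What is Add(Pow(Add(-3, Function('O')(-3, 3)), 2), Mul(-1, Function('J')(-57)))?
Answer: -318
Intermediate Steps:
Function('O')(u, N) = Mul(4, N) (Function('O')(u, N) = Mul(4, Add(N, 0)) = Mul(4, N))
Add(Pow(Add(-3, Function('O')(-3, 3)), 2), Mul(-1, Function('J')(-57))) = Add(Pow(Add(-3, Mul(4, 3)), 2), Mul(-1, Mul(-7, -57))) = Add(Pow(Add(-3, 12), 2), Mul(-1, 399)) = Add(Pow(9, 2), -399) = Add(81, -399) = -318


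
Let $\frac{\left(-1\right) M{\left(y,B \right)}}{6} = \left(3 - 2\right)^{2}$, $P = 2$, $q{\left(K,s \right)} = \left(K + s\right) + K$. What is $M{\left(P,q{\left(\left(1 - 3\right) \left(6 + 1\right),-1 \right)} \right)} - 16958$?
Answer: $-16964$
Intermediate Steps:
$q{\left(K,s \right)} = s + 2 K$
$M{\left(y,B \right)} = -6$ ($M{\left(y,B \right)} = - 6 \left(3 - 2\right)^{2} = - 6 \cdot 1^{2} = \left(-6\right) 1 = -6$)
$M{\left(P,q{\left(\left(1 - 3\right) \left(6 + 1\right),-1 \right)} \right)} - 16958 = -6 - 16958 = -16964$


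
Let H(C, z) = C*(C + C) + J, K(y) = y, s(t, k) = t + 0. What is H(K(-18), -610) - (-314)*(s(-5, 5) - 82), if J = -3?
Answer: -26673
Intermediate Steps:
s(t, k) = t
H(C, z) = -3 + 2*C**2 (H(C, z) = C*(C + C) - 3 = C*(2*C) - 3 = 2*C**2 - 3 = -3 + 2*C**2)
H(K(-18), -610) - (-314)*(s(-5, 5) - 82) = (-3 + 2*(-18)**2) - (-314)*(-5 - 82) = (-3 + 2*324) - (-314)*(-87) = (-3 + 648) - 1*27318 = 645 - 27318 = -26673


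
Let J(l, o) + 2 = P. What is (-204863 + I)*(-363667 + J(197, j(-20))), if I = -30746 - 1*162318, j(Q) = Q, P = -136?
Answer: 144767832235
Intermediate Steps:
J(l, o) = -138 (J(l, o) = -2 - 136 = -138)
I = -193064 (I = -30746 - 162318 = -193064)
(-204863 + I)*(-363667 + J(197, j(-20))) = (-204863 - 193064)*(-363667 - 138) = -397927*(-363805) = 144767832235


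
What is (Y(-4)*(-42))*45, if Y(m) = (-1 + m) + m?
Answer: 17010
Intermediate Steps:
Y(m) = -1 + 2*m
(Y(-4)*(-42))*45 = ((-1 + 2*(-4))*(-42))*45 = ((-1 - 8)*(-42))*45 = -9*(-42)*45 = 378*45 = 17010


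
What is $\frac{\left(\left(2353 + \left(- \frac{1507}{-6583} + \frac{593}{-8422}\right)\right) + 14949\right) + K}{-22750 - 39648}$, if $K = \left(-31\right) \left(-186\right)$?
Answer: $- \frac{1278945444003}{3459471538348} \approx -0.36969$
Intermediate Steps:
$K = 5766$
$\frac{\left(\left(2353 + \left(- \frac{1507}{-6583} + \frac{593}{-8422}\right)\right) + 14949\right) + K}{-22750 - 39648} = \frac{\left(\left(2353 + \left(- \frac{1507}{-6583} + \frac{593}{-8422}\right)\right) + 14949\right) + 5766}{-22750 - 39648} = \frac{\left(\left(2353 + \left(\left(-1507\right) \left(- \frac{1}{6583}\right) + 593 \left(- \frac{1}{8422}\right)\right)\right) + 14949\right) + 5766}{-62398} = \left(\left(\left(2353 + \left(\frac{1507}{6583} - \frac{593}{8422}\right)\right) + 14949\right) + 5766\right) \left(- \frac{1}{62398}\right) = \left(\left(\left(2353 + \frac{8788235}{55442026}\right) + 14949\right) + 5766\right) \left(- \frac{1}{62398}\right) = \left(\left(\frac{130463875413}{55442026} + 14949\right) + 5766\right) \left(- \frac{1}{62398}\right) = \left(\frac{959266722087}{55442026} + 5766\right) \left(- \frac{1}{62398}\right) = \frac{1278945444003}{55442026} \left(- \frac{1}{62398}\right) = - \frac{1278945444003}{3459471538348}$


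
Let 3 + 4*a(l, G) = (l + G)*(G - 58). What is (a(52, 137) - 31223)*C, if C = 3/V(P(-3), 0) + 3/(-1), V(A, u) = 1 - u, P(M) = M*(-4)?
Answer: 0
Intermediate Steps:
P(M) = -4*M
a(l, G) = -¾ + (-58 + G)*(G + l)/4 (a(l, G) = -¾ + ((l + G)*(G - 58))/4 = -¾ + ((G + l)*(-58 + G))/4 = -¾ + ((-58 + G)*(G + l))/4 = -¾ + (-58 + G)*(G + l)/4)
C = 0 (C = 3/(1 - 1*0) + 3/(-1) = 3/(1 + 0) + 3*(-1) = 3/1 - 3 = 3*1 - 3 = 3 - 3 = 0)
(a(52, 137) - 31223)*C = ((-¾ - 29/2*137 - 29/2*52 + (¼)*137² + (¼)*137*52) - 31223)*0 = ((-¾ - 3973/2 - 754 + (¼)*18769 + 1781) - 31223)*0 = ((-¾ - 3973/2 - 754 + 18769/4 + 1781) - 31223)*0 = (3732 - 31223)*0 = -27491*0 = 0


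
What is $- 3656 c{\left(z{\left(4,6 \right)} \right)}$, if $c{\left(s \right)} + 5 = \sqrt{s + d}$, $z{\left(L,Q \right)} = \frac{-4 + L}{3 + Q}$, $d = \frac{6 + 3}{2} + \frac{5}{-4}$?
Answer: $18280 - 1828 \sqrt{13} \approx 11689.0$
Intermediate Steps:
$d = \frac{13}{4}$ ($d = 9 \cdot \frac{1}{2} + 5 \left(- \frac{1}{4}\right) = \frac{9}{2} - \frac{5}{4} = \frac{13}{4} \approx 3.25$)
$z{\left(L,Q \right)} = \frac{-4 + L}{3 + Q}$
$c{\left(s \right)} = -5 + \sqrt{\frac{13}{4} + s}$ ($c{\left(s \right)} = -5 + \sqrt{s + \frac{13}{4}} = -5 + \sqrt{\frac{13}{4} + s}$)
$- 3656 c{\left(z{\left(4,6 \right)} \right)} = - 3656 \left(-5 + \frac{\sqrt{13 + 4 \frac{-4 + 4}{3 + 6}}}{2}\right) = - 3656 \left(-5 + \frac{\sqrt{13 + 4 \cdot \frac{1}{9} \cdot 0}}{2}\right) = - 3656 \left(-5 + \frac{\sqrt{13 + 4 \cdot 0}}{2}\right) = - 3656 \left(-5 + \frac{\sqrt{13 + 0}}{2}\right) = - 3656 \left(-5 + \frac{\sqrt{13}}{2}\right) = 18280 - 1828 \sqrt{13}$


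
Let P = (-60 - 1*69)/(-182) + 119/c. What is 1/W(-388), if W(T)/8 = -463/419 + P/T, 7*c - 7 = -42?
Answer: -18492565/154671593 ≈ -0.11956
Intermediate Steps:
c = -5 (c = 1 + (1/7)*(-42) = 1 - 6 = -5)
P = -21013/910 (P = (-60 - 1*69)/(-182) + 119/(-5) = (-60 - 69)*(-1/182) + 119*(-1/5) = -129*(-1/182) - 119/5 = 129/182 - 119/5 = -21013/910 ≈ -23.091)
W(T) = -3704/419 - 84052/(455*T) (W(T) = 8*(-463/419 - 21013/(910*T)) = -3704/419 - 84052/(455*T))
1/W(-388) = 1/((4/190645)*(-8804447 - 421330*(-388))/(-388)) = 1/((4/190645)*(-1/388)*(-8804447 + 163476040)) = 1/((4/190645)*(-1/388)*154671593) = 1/(-154671593/18492565) = -18492565/154671593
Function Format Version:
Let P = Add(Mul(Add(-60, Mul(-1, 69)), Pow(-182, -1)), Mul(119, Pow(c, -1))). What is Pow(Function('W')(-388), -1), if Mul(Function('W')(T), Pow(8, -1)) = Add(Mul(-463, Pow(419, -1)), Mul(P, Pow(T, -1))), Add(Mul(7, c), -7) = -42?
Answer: Rational(-18492565, 154671593) ≈ -0.11956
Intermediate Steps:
c = -5 (c = Add(1, Mul(Rational(1, 7), -42)) = Add(1, -6) = -5)
P = Rational(-21013, 910) (P = Add(Mul(Add(-60, Mul(-1, 69)), Pow(-182, -1)), Mul(119, Pow(-5, -1))) = Add(Mul(Add(-60, -69), Rational(-1, 182)), Mul(119, Rational(-1, 5))) = Add(Mul(-129, Rational(-1, 182)), Rational(-119, 5)) = Add(Rational(129, 182), Rational(-119, 5)) = Rational(-21013, 910) ≈ -23.091)
Function('W')(T) = Add(Rational(-3704, 419), Mul(Rational(-84052, 455), Pow(T, -1))) (Function('W')(T) = Mul(8, Add(Mul(-463, Pow(419, -1)), Mul(Rational(-21013, 910), Pow(T, -1)))) = Mul(8, Add(Mul(-463, Rational(1, 419)), Mul(Rational(-21013, 910), Pow(T, -1)))) = Mul(8, Add(Rational(-463, 419), Mul(Rational(-21013, 910), Pow(T, -1)))) = Add(Rational(-3704, 419), Mul(Rational(-84052, 455), Pow(T, -1))))
Pow(Function('W')(-388), -1) = Pow(Mul(Rational(4, 190645), Pow(-388, -1), Add(-8804447, Mul(-421330, -388))), -1) = Pow(Mul(Rational(4, 190645), Rational(-1, 388), Add(-8804447, 163476040)), -1) = Pow(Mul(Rational(4, 190645), Rational(-1, 388), 154671593), -1) = Pow(Rational(-154671593, 18492565), -1) = Rational(-18492565, 154671593)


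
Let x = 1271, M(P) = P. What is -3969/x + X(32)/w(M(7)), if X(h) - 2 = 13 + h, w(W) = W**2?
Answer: -134744/62279 ≈ -2.1636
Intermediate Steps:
X(h) = 15 + h (X(h) = 2 + (13 + h) = 15 + h)
-3969/x + X(32)/w(M(7)) = -3969/1271 + (15 + 32)/(7**2) = -3969*1/1271 + 47/49 = -3969/1271 + 47*(1/49) = -3969/1271 + 47/49 = -134744/62279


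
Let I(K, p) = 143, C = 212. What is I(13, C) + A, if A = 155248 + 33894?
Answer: 189285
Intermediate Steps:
A = 189142
I(13, C) + A = 143 + 189142 = 189285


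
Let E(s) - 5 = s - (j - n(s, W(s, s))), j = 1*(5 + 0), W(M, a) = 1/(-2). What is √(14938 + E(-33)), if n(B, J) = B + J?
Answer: 7*√1214/2 ≈ 121.95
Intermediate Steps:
W(M, a) = -½
j = 5 (j = 1*5 = 5)
E(s) = -½ + 2*s (E(s) = 5 + (s - (5 - (s - ½))) = 5 + (s - (5 - (-½ + s))) = 5 + (s - (5 + (½ - s))) = 5 + (s - (11/2 - s)) = 5 + (s + (-11/2 + s)) = 5 + (-11/2 + 2*s) = -½ + 2*s)
√(14938 + E(-33)) = √(14938 + (-½ + 2*(-33))) = √(14938 + (-½ - 66)) = √(14938 - 133/2) = √(29743/2) = 7*√1214/2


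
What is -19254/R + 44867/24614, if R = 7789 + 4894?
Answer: 95130205/312179362 ≈ 0.30473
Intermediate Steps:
R = 12683
-19254/R + 44867/24614 = -19254/12683 + 44867/24614 = 95130205/312179362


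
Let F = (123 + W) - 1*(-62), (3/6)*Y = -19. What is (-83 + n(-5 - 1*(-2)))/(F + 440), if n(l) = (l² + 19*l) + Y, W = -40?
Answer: -13/45 ≈ -0.28889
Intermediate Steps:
Y = -38 (Y = 2*(-19) = -38)
n(l) = -38 + l² + 19*l (n(l) = (l² + 19*l) - 38 = -38 + l² + 19*l)
F = 145 (F = (123 - 40) - 1*(-62) = 83 + 62 = 145)
(-83 + n(-5 - 1*(-2)))/(F + 440) = (-83 + (-38 + (-5 - 1*(-2))² + 19*(-5 - 1*(-2))))/(145 + 440) = (-83 + (-38 + (-5 + 2)² + 19*(-5 + 2)))/585 = (-83 + (-38 + (-3)² + 19*(-3)))*(1/585) = (-83 + (-38 + 9 - 57))*(1/585) = (-83 - 86)*(1/585) = -169*1/585 = -13/45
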